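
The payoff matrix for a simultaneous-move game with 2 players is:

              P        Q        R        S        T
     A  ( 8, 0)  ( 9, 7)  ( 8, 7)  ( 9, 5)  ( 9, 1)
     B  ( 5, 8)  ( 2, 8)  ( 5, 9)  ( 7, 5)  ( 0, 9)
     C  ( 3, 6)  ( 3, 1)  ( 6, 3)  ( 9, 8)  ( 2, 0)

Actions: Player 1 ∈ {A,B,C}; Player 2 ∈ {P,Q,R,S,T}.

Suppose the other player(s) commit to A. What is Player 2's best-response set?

u_2(P vs A) = 0
u_2(Q vs A) = 7
u_2(R vs A) = 7
u_2(S vs A) = 5
u_2(T vs A) = 1
max payoff 7 at {Q,R}

BR_2 = {Q,R}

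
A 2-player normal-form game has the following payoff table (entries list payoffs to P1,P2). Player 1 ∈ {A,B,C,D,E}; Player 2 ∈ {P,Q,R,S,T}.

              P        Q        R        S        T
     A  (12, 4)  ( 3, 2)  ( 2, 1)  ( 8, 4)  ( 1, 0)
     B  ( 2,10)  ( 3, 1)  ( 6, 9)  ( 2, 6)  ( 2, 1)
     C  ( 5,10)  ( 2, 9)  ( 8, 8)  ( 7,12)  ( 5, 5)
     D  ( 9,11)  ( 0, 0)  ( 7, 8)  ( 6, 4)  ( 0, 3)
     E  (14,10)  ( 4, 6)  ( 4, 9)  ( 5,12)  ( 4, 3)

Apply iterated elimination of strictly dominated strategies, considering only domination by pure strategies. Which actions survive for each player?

P2 drop Q (P beats it: A:4>2 B:10>1 C:10>9 D:11>0 E:10>6)
P1 drop B (C beats it: P:5>2 R:8>6 S:7>2 T:5>2)
P2 drop R (P beats it: A:4>1 C:10>8 D:11>8 E:10>9)
P1 drop D (A beats it: P:12>9 S:8>6 T:1>0)
P2 drop T (P beats it: A:4>0 C:10>5 E:10>3)
P1 drop C (A beats it: P:12>5 S:8>7)
P1→{A,E} P2→{P,S}

IESDS → P1:{A,E} P2:{P,S}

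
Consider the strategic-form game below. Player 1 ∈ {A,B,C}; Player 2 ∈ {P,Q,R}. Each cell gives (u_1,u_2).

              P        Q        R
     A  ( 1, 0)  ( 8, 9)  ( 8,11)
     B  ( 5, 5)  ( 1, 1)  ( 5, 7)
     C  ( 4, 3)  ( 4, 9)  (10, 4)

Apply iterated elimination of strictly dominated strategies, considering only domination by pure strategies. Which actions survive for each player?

Survivors P1:{A,C} P2:{Q,R}

P2 drop P (R beats it: A:11>0 B:7>5 C:4>3)
P1 drop B (A beats it: Q:8>1 R:8>5)
P1→{A,C} P2→{Q,R}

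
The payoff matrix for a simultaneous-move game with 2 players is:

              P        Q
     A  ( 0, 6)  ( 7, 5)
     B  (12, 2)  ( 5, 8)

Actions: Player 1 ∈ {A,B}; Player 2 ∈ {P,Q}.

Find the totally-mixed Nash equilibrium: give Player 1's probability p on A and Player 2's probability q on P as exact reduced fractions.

p=6/7, q=1/7

P1 indiff ⇒ q·0+(1-q)·7 = q·12+(1-q)·5 ⇒ q(-12) = (1-q)(-2) ⇒ q = 1/7
P2 indiff ⇒ p·6+(1-p)·2 = p·5+(1-p)·8 ⇒ p(1) = (1-p)(6) ⇒ p = 6/7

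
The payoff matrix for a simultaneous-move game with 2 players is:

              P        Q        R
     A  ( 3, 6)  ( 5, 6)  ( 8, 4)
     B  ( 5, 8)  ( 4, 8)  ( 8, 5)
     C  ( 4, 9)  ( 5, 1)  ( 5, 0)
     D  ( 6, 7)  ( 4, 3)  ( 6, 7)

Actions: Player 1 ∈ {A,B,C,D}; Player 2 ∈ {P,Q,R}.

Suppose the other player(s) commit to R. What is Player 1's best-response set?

P1 best: {A,B}

u_1(A vs R) = 8
u_1(B vs R) = 8
u_1(C vs R) = 5
u_1(D vs R) = 6
max payoff 8 at {A,B}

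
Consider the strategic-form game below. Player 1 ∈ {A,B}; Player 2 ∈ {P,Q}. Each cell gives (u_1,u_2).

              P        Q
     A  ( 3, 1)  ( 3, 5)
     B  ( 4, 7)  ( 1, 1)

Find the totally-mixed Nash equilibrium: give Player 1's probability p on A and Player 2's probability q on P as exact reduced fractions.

(p,q) = (3/5, 2/3)

P1 indiff ⇒ q·3+(1-q)·3 = q·4+(1-q)·1 ⇒ q(-1) = (1-q)(-2) ⇒ q = 2/3
P2 indiff ⇒ p·1+(1-p)·7 = p·5+(1-p)·1 ⇒ p(-4) = (1-p)(-6) ⇒ p = 3/5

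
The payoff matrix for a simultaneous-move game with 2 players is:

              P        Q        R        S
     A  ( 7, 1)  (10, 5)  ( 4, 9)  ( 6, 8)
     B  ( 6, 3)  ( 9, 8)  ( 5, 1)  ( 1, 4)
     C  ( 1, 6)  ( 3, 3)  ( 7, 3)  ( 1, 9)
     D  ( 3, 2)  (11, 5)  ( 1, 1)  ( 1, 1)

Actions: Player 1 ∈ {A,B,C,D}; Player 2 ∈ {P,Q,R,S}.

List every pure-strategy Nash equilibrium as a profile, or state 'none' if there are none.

(A,P): not NE [P2→R gives 9>1]
(A,Q): not NE [P1→D gives 11>10; P2→R gives 9>5]
(A,R): not NE [P1→C gives 7>4]
(A,S): not NE [P2→R gives 9>8]
(B,P): not NE [P1→A gives 7>6; P2→Q gives 8>3]
(B,Q): not NE [P1→D gives 11>9]
(B,R): not NE [P1→C gives 7>5; P2→Q gives 8>1]
(B,S): not NE [P1→A gives 6>1; P2→Q gives 8>4]
(C,P): not NE [P1→A gives 7>1; P2→S gives 9>6]
(C,Q): not NE [P1→D gives 11>3; P2→S gives 9>3]
(C,R): not NE [P2→S gives 9>3]
(C,S): not NE [P1→A gives 6>1]
(D,P): not NE [P1→A gives 7>3; P2→Q gives 5>2]
(D,Q): NE
(D,R): not NE [P1→C gives 7>1; P2→Q gives 5>1]
(D,S): not NE [P1→A gives 6>1; P2→Q gives 5>1]

NE set: (D,Q)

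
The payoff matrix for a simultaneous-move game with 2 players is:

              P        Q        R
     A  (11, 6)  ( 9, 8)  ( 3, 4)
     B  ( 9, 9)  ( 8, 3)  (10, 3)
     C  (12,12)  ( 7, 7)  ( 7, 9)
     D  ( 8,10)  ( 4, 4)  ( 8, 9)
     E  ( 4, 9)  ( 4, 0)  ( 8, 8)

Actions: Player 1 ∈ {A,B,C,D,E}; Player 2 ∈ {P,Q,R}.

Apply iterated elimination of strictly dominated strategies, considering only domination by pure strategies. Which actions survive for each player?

Remaining: P1:{A,C} P2:{P,Q}

P1 drop D (B beats it: P:9>8 Q:8>4 R:10>8)
P1 drop E (B beats it: P:9>4 Q:8>4 R:10>8)
P2 drop R (P beats it: A:6>4 B:9>3 C:12>9)
P1 drop B (A beats it: P:11>9 Q:9>8)
P1→{A,C} P2→{P,Q}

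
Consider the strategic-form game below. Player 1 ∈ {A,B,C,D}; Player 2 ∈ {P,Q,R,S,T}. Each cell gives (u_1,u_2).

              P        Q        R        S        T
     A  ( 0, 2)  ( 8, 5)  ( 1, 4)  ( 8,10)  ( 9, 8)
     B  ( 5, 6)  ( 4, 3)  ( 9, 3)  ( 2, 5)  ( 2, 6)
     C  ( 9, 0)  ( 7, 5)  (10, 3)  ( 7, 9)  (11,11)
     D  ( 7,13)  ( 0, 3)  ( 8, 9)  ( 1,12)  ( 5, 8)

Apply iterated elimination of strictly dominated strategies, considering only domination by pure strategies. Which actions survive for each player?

P1 drop B (C beats it: P:9>5 Q:7>4 R:10>9 S:7>2 T:11>2)
P1 drop D (C beats it: P:9>7 Q:7>0 R:10>8 S:7>1 T:11>5)
P2 drop P (Q beats it: A:5>2 C:5>0)
P2 drop Q (S beats it: A:10>5 C:9>5)
P2 drop R (S beats it: A:10>4 C:9>3)
P1→{A,C} P2→{S,T}

Survivors P1:{A,C} P2:{S,T}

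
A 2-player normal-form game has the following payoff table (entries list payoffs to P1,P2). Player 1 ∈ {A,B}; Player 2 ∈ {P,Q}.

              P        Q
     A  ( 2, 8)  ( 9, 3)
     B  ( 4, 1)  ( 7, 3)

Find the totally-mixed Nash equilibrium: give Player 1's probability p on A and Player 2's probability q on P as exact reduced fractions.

P1 indiff ⇒ q·2+(1-q)·9 = q·4+(1-q)·7 ⇒ q(-2) = (1-q)(-2) ⇒ q = 1/2
P2 indiff ⇒ p·8+(1-p)·1 = p·3+(1-p)·3 ⇒ p(5) = (1-p)(2) ⇒ p = 2/7

P1 mixes 2/7 on A; P2 mixes 1/2 on P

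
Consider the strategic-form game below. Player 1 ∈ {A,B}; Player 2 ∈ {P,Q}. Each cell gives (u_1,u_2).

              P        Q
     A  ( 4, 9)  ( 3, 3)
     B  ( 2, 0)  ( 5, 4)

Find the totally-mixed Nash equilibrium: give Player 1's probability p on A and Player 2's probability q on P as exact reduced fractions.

P1 indiff ⇒ q·4+(1-q)·3 = q·2+(1-q)·5 ⇒ q(2) = (1-q)(2) ⇒ q = 1/2
P2 indiff ⇒ p·9+(1-p)·0 = p·3+(1-p)·4 ⇒ p(6) = (1-p)(4) ⇒ p = 2/5

(p,q) = (2/5, 1/2)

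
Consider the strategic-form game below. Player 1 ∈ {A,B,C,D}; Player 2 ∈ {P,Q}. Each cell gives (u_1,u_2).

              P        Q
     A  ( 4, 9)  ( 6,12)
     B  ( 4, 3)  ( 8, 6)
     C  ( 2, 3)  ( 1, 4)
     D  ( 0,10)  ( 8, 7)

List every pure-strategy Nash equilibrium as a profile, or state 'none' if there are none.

(A,P): not NE [P2→Q gives 12>9]
(A,Q): not NE [P1→D gives 8>6]
(B,P): not NE [P2→Q gives 6>3]
(B,Q): NE
(C,P): not NE [P1→B gives 4>2; P2→Q gives 4>3]
(C,Q): not NE [P1→D gives 8>1]
(D,P): not NE [P1→B gives 4>0]
(D,Q): not NE [P2→P gives 10>7]

NE set: (B,Q)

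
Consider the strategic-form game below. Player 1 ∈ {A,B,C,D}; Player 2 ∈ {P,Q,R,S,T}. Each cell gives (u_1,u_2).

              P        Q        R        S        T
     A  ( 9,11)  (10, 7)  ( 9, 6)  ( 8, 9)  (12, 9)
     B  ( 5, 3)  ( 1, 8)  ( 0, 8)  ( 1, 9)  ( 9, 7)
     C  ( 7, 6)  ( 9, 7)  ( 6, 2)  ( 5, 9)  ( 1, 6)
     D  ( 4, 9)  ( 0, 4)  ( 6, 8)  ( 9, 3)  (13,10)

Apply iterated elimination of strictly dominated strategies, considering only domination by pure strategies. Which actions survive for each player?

P1 drop B (A beats it: P:9>5 Q:10>1 R:9>0 S:8>1 T:12>9)
P1 drop C (A beats it: P:9>7 Q:10>9 R:9>6 S:8>5 T:12>1)
P2 drop Q (P beats it: A:11>7 D:9>4)
P2 drop R (P beats it: A:11>6 D:9>8)
P2 drop S (P beats it: A:11>9 D:9>3)
P1→{A,D} P2→{P,T}

IESDS → P1:{A,D} P2:{P,T}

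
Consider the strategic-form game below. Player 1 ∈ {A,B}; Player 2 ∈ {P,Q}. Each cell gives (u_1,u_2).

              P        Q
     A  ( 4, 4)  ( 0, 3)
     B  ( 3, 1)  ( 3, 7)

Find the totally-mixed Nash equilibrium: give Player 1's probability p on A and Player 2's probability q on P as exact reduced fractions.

P1 indiff ⇒ q·4+(1-q)·0 = q·3+(1-q)·3 ⇒ q(1) = (1-q)(3) ⇒ q = 3/4
P2 indiff ⇒ p·4+(1-p)·1 = p·3+(1-p)·7 ⇒ p(1) = (1-p)(6) ⇒ p = 6/7

p=6/7, q=3/4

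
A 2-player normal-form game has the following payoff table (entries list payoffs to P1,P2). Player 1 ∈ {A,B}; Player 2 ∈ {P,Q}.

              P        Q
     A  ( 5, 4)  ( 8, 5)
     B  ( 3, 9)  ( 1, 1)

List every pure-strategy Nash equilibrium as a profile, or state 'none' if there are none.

PSNE = {(A,Q)}

(A,P): not NE [P2→Q gives 5>4]
(A,Q): NE
(B,P): not NE [P1→A gives 5>3]
(B,Q): not NE [P1→A gives 8>1; P2→P gives 9>1]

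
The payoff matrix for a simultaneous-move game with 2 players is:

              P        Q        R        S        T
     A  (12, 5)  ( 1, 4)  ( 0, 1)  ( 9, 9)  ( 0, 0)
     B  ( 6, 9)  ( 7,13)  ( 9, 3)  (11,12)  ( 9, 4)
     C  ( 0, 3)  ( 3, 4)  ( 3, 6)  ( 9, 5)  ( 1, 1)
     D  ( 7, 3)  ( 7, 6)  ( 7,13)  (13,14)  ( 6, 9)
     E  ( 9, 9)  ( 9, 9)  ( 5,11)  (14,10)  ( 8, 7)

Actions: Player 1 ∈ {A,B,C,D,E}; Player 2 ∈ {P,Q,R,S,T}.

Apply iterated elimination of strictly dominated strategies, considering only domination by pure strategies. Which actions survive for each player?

Survivors P1:{B,D,E} P2:{Q,R,S}

P1 drop C (B beats it: P:6>0 Q:7>3 R:9>3 S:11>9 T:9>1)
P2 drop P (S beats it: A:9>5 B:12>9 D:14>3 E:10>9)
P1 drop A (B beats it: Q:7>1 R:9>0 S:11>9 T:9>0)
P2 drop T (S beats it: B:12>4 D:14>9 E:10>7)
P1→{B,D,E} P2→{Q,R,S}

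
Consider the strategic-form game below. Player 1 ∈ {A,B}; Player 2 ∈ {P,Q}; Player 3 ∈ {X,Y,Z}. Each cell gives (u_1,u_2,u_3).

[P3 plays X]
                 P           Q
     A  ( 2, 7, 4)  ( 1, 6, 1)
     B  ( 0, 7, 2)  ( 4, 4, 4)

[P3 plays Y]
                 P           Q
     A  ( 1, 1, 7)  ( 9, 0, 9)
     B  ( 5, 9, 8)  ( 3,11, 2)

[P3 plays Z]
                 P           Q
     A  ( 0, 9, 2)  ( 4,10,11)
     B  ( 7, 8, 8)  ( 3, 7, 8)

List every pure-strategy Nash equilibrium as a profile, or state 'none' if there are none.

Nash profiles: (A,Q,Z), (B,P,Z)

(A,P,X): not NE [P3→Y gives 7>4]
(A,P,Y): not NE [P1→B gives 5>1]
(A,P,Z): not NE [P1→B gives 7>0; P2→Q gives 10>9; P3→Y gives 7>2]
(A,Q,X): not NE [P1→B gives 4>1; P2→P gives 7>6; P3→Z gives 11>1]
(A,Q,Y): not NE [P2→P gives 1>0; P3→Z gives 11>9]
(A,Q,Z): NE
(B,P,X): not NE [P1→A gives 2>0; P3→Z gives 8>2]
(B,P,Y): not NE [P2→Q gives 11>9]
(B,P,Z): NE
(B,Q,X): not NE [P2→P gives 7>4; P3→Z gives 8>4]
(B,Q,Y): not NE [P1→A gives 9>3; P3→Z gives 8>2]
(B,Q,Z): not NE [P1→A gives 4>3; P2→P gives 8>7]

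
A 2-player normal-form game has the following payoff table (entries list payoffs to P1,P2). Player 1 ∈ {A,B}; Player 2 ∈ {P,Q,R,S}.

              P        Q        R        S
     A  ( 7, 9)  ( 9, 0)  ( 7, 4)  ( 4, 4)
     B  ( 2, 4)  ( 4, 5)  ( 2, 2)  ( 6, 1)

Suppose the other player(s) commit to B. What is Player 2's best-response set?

P2 best: {Q}

u_2(P vs B) = 4
u_2(Q vs B) = 5
u_2(R vs B) = 2
u_2(S vs B) = 1
max payoff 5 at {Q}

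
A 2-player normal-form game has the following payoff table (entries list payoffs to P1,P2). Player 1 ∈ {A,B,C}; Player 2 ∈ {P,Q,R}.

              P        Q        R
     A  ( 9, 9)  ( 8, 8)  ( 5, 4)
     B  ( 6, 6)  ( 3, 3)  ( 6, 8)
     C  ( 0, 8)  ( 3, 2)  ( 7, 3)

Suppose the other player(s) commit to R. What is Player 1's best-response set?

u_1(A vs R) = 5
u_1(B vs R) = 6
u_1(C vs R) = 7
max payoff 7 at {C}

argmax u_1 = {C}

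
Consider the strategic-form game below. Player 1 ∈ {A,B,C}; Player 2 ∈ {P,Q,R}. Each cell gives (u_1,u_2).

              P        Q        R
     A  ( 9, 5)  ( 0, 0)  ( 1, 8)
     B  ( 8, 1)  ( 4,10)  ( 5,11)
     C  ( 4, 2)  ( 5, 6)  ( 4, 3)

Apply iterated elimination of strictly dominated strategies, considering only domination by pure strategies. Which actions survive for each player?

P2 drop P (R beats it: A:8>5 B:11>1 C:3>2)
P1 drop A (B beats it: Q:4>0 R:5>1)
P1→{B,C} P2→{Q,R}

Survivors P1:{B,C} P2:{Q,R}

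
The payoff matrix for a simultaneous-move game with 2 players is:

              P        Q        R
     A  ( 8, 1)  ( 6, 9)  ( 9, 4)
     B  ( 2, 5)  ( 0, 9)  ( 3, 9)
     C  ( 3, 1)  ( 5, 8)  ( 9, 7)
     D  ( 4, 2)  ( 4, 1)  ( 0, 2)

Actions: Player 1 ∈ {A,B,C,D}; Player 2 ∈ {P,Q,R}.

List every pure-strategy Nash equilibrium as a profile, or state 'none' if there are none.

(A,P): not NE [P2→Q gives 9>1]
(A,Q): NE
(A,R): not NE [P2→Q gives 9>4]
(B,P): not NE [P1→A gives 8>2; P2→R gives 9>5]
(B,Q): not NE [P1→A gives 6>0]
(B,R): not NE [P1→C gives 9>3]
(C,P): not NE [P1→A gives 8>3; P2→Q gives 8>1]
(C,Q): not NE [P1→A gives 6>5]
(C,R): not NE [P2→Q gives 8>7]
(D,P): not NE [P1→A gives 8>4]
(D,Q): not NE [P1→A gives 6>4; P2→R gives 2>1]
(D,R): not NE [P1→C gives 9>0]

PSNE = {(A,Q)}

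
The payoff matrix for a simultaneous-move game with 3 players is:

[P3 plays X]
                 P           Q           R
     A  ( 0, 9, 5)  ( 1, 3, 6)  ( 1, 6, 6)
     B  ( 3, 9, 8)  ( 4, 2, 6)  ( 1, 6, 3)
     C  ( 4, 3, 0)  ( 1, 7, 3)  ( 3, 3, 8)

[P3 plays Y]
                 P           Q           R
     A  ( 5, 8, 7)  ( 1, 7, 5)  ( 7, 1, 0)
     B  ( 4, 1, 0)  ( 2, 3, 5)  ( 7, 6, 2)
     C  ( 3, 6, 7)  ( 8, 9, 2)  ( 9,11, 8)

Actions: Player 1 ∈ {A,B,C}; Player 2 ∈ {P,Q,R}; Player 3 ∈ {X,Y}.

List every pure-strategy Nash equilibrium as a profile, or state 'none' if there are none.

(A,P,X): not NE [P1→C gives 4>0; P3→Y gives 7>5]
(A,P,Y): NE
(A,Q,X): not NE [P1→B gives 4>1; P2→P gives 9>3]
(A,Q,Y): not NE [P1→C gives 8>1; P2→P gives 8>7; P3→X gives 6>5]
(A,R,X): not NE [P1→C gives 3>1; P2→P gives 9>6]
(A,R,Y): not NE [P1→C gives 9>7; P2→P gives 8>1; P3→X gives 6>0]
(B,P,X): not NE [P1→C gives 4>3]
(B,P,Y): not NE [P1→A gives 5>4; P2→R gives 6>1; P3→X gives 8>0]
(B,Q,X): not NE [P2→P gives 9>2]
(B,Q,Y): not NE [P1→C gives 8>2; P2→R gives 6>3; P3→X gives 6>5]
(B,R,X): not NE [P1→C gives 3>1; P2→P gives 9>6]
(B,R,Y): not NE [P1→C gives 9>7; P3→X gives 3>2]
(C,P,X): not NE [P2→Q gives 7>3; P3→Y gives 7>0]
(C,P,Y): not NE [P1→A gives 5>3; P2→R gives 11>6]
(C,Q,X): not NE [P1→B gives 4>1]
(C,Q,Y): not NE [P2→R gives 11>9; P3→X gives 3>2]
(C,R,X): not NE [P2→Q gives 7>3]
(C,R,Y): NE

NE set: (A,P,Y), (C,R,Y)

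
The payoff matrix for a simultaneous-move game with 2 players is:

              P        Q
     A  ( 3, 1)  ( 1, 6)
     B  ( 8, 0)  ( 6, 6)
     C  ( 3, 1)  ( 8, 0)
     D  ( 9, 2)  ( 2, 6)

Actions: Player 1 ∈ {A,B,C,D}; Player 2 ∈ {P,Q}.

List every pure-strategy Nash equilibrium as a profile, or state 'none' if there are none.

Equilibria: none

(A,P): not NE [P1→D gives 9>3; P2→Q gives 6>1]
(A,Q): not NE [P1→C gives 8>1]
(B,P): not NE [P1→D gives 9>8; P2→Q gives 6>0]
(B,Q): not NE [P1→C gives 8>6]
(C,P): not NE [P1→D gives 9>3]
(C,Q): not NE [P2→P gives 1>0]
(D,P): not NE [P2→Q gives 6>2]
(D,Q): not NE [P1→C gives 8>2]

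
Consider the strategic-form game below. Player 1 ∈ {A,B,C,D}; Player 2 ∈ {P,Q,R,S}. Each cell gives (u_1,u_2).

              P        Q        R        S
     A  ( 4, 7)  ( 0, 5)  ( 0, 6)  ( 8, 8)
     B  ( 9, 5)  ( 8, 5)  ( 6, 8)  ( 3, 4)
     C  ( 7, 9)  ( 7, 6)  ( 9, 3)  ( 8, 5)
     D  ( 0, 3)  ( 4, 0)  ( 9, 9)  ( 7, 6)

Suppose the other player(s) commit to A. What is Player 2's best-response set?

P2 best: {S}

u_2(P vs A) = 7
u_2(Q vs A) = 5
u_2(R vs A) = 6
u_2(S vs A) = 8
max payoff 8 at {S}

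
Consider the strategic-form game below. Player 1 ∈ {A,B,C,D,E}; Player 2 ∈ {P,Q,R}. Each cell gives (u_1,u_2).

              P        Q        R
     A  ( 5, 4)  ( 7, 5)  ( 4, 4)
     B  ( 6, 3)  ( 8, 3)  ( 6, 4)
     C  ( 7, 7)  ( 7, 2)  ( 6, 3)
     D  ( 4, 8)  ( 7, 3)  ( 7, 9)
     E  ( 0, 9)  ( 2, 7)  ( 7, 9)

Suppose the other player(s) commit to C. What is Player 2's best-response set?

u_2(P vs C) = 7
u_2(Q vs C) = 2
u_2(R vs C) = 3
max payoff 7 at {P}

P2 best: {P}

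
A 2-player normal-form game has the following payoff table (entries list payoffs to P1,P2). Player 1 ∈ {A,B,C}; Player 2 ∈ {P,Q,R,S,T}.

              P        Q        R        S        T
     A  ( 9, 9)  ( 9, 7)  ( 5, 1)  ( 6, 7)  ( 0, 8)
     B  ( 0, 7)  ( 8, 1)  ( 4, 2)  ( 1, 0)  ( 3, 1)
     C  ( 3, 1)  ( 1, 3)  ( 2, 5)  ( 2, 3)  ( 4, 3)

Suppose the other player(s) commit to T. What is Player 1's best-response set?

u_1(A vs T) = 0
u_1(B vs T) = 3
u_1(C vs T) = 4
max payoff 4 at {C}

BR_1 = {C}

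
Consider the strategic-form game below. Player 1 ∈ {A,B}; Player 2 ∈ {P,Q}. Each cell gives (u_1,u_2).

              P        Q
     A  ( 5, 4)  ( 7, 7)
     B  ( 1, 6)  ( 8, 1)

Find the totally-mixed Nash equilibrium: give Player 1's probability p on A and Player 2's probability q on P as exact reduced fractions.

P1 indiff ⇒ q·5+(1-q)·7 = q·1+(1-q)·8 ⇒ q(4) = (1-q)(1) ⇒ q = 1/5
P2 indiff ⇒ p·4+(1-p)·6 = p·7+(1-p)·1 ⇒ p(-3) = (1-p)(-5) ⇒ p = 5/8

p=5/8, q=1/5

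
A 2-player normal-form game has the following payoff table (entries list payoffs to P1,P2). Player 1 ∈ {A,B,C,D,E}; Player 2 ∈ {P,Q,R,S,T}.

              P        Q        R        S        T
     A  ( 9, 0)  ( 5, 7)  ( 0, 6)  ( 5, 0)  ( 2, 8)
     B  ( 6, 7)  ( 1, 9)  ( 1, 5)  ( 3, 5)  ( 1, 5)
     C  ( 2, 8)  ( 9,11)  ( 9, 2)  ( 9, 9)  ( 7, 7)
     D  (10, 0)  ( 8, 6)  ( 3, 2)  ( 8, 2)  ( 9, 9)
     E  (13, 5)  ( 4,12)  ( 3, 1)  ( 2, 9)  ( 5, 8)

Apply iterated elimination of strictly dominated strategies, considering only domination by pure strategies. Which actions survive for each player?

IESDS → P1:{C,D} P2:{Q,T}

P1 drop A (D beats it: P:10>9 Q:8>5 R:3>0 S:8>5 T:9>2)
P1 drop B (D beats it: P:10>6 Q:8>1 R:3>1 S:8>3 T:9>1)
P2 drop P (Q beats it: C:11>8 D:6>0 E:12>5)
P1 drop E (C beats it: Q:9>4 R:9>3 S:9>2 T:7>5)
P2 drop R (Q beats it: C:11>2 D:6>2)
P2 drop S (Q beats it: C:11>9 D:6>2)
P1→{C,D} P2→{Q,T}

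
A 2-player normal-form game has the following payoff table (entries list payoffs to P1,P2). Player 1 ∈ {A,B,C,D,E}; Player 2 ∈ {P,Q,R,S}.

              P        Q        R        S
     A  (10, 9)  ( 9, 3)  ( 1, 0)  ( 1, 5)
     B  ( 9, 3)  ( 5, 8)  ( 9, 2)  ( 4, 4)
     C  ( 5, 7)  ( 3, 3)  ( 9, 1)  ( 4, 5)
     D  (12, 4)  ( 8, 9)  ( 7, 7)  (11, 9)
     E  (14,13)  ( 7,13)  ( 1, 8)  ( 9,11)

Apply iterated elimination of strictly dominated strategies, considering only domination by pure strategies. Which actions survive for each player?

IESDS → P1:{A,D,E} P2:{P,Q,S}

P2 drop R (Q beats it: A:3>0 B:8>2 C:3>1 D:9>7 E:13>8)
P1 drop B (D beats it: P:12>9 Q:8>5 S:11>4)
P1 drop C (D beats it: P:12>5 Q:8>3 S:11>4)
P1→{A,D,E} P2→{P,Q,S}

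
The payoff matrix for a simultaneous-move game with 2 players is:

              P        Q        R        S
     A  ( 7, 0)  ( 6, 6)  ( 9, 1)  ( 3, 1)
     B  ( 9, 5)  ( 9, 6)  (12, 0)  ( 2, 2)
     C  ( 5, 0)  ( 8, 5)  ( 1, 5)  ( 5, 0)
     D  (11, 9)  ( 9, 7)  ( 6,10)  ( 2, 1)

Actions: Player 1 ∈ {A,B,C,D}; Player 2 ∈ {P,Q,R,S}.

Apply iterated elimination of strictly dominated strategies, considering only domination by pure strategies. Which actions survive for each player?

Survivors P1:{B,D} P2:{P,Q,R}

P2 drop S (Q beats it: A:6>1 B:6>2 C:5>0 D:7>1)
P1 drop A (B beats it: P:9>7 Q:9>6 R:12>9)
P1 drop C (B beats it: P:9>5 Q:9>8 R:12>1)
P1→{B,D} P2→{P,Q,R}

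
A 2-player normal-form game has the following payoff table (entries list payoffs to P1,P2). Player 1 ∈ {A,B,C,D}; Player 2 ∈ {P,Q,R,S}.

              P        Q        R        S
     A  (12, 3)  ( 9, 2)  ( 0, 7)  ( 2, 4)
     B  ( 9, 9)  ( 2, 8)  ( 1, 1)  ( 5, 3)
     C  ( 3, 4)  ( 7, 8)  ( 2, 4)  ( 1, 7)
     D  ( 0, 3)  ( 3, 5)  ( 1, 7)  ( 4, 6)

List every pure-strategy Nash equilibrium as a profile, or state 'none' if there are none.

No pure NE.

(A,P): not NE [P2→R gives 7>3]
(A,Q): not NE [P2→R gives 7>2]
(A,R): not NE [P1→C gives 2>0]
(A,S): not NE [P1→B gives 5>2; P2→R gives 7>4]
(B,P): not NE [P1→A gives 12>9]
(B,Q): not NE [P1→A gives 9>2; P2→P gives 9>8]
(B,R): not NE [P1→C gives 2>1; P2→P gives 9>1]
(B,S): not NE [P2→P gives 9>3]
(C,P): not NE [P1→A gives 12>3; P2→Q gives 8>4]
(C,Q): not NE [P1→A gives 9>7]
(C,R): not NE [P2→Q gives 8>4]
(C,S): not NE [P1→B gives 5>1; P2→Q gives 8>7]
(D,P): not NE [P1→A gives 12>0; P2→R gives 7>3]
(D,Q): not NE [P1→A gives 9>3; P2→R gives 7>5]
(D,R): not NE [P1→C gives 2>1]
(D,S): not NE [P1→B gives 5>4; P2→R gives 7>6]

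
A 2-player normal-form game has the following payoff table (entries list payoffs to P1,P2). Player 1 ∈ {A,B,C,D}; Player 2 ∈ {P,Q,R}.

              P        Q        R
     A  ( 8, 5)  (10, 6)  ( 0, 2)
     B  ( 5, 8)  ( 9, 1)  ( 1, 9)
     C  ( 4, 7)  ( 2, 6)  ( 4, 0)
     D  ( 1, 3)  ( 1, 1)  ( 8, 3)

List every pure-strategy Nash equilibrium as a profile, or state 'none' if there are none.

(A,P): not NE [P2→Q gives 6>5]
(A,Q): NE
(A,R): not NE [P1→D gives 8>0; P2→Q gives 6>2]
(B,P): not NE [P1→A gives 8>5; P2→R gives 9>8]
(B,Q): not NE [P1→A gives 10>9; P2→R gives 9>1]
(B,R): not NE [P1→D gives 8>1]
(C,P): not NE [P1→A gives 8>4]
(C,Q): not NE [P1→A gives 10>2; P2→P gives 7>6]
(C,R): not NE [P1→D gives 8>4; P2→P gives 7>0]
(D,P): not NE [P1→A gives 8>1]
(D,Q): not NE [P1→A gives 10>1; P2→R gives 3>1]
(D,R): NE

NE set: (A,Q), (D,R)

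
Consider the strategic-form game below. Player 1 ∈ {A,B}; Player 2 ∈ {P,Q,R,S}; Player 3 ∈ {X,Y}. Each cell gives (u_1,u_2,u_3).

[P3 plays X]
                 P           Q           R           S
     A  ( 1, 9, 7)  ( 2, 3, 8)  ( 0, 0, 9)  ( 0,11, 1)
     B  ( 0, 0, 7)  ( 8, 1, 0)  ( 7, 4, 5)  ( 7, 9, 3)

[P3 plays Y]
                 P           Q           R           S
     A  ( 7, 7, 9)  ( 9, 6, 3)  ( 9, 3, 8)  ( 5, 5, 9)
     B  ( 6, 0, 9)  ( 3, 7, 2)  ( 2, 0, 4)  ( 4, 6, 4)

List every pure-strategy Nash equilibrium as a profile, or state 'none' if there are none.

(A,P,X): not NE [P2→S gives 11>9; P3→Y gives 9>7]
(A,P,Y): NE
(A,Q,X): not NE [P1→B gives 8>2; P2→S gives 11>3]
(A,Q,Y): not NE [P2→P gives 7>6; P3→X gives 8>3]
(A,R,X): not NE [P1→B gives 7>0; P2→S gives 11>0]
(A,R,Y): not NE [P2→P gives 7>3; P3→X gives 9>8]
(A,S,X): not NE [P1→B gives 7>0; P3→Y gives 9>1]
(A,S,Y): not NE [P2→P gives 7>5]
(B,P,X): not NE [P1→A gives 1>0; P2→S gives 9>0; P3→Y gives 9>7]
(B,P,Y): not NE [P1→A gives 7>6; P2→Q gives 7>0]
(B,Q,X): not NE [P2→S gives 9>1; P3→Y gives 2>0]
(B,Q,Y): not NE [P1→A gives 9>3]
(B,R,X): not NE [P2→S gives 9>4]
(B,R,Y): not NE [P1→A gives 9>2; P2→Q gives 7>0; P3→X gives 5>4]
(B,S,X): not NE [P3→Y gives 4>3]
(B,S,Y): not NE [P1→A gives 5>4; P2→Q gives 7>6]

Nash profiles: (A,P,Y)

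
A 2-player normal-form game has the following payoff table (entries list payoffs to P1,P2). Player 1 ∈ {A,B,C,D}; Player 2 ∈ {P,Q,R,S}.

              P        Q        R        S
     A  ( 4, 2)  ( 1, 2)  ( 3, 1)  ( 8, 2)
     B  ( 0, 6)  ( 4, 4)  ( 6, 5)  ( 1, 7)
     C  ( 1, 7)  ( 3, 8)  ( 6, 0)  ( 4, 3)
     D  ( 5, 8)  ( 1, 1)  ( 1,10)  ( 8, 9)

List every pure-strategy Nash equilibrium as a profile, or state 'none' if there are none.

PSNE = {(A,S)}

(A,P): not NE [P1→D gives 5>4]
(A,Q): not NE [P1→B gives 4>1]
(A,R): not NE [P1→C gives 6>3; P2→S gives 2>1]
(A,S): NE
(B,P): not NE [P1→D gives 5>0; P2→S gives 7>6]
(B,Q): not NE [P2→S gives 7>4]
(B,R): not NE [P2→S gives 7>5]
(B,S): not NE [P1→D gives 8>1]
(C,P): not NE [P1→D gives 5>1; P2→Q gives 8>7]
(C,Q): not NE [P1→B gives 4>3]
(C,R): not NE [P2→Q gives 8>0]
(C,S): not NE [P1→D gives 8>4; P2→Q gives 8>3]
(D,P): not NE [P2→R gives 10>8]
(D,Q): not NE [P1→B gives 4>1; P2→R gives 10>1]
(D,R): not NE [P1→C gives 6>1]
(D,S): not NE [P2→R gives 10>9]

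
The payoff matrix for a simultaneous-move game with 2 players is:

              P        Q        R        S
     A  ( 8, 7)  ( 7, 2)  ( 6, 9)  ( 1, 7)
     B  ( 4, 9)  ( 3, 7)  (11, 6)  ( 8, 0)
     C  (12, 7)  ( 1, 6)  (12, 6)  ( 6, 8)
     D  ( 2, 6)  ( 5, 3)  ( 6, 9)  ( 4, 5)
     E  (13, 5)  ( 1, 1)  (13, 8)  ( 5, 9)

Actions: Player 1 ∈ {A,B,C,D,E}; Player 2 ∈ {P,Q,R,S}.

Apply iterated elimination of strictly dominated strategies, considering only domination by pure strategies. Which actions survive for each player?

P2 drop Q (P beats it: A:7>2 B:9>7 C:7>6 D:6>3 E:5>1)
P1 drop A (C beats it: P:12>8 R:12>6 S:6>1)
P1 drop D (B beats it: P:4>2 R:11>6 S:8>4)
P1→{B,C,E} P2→{P,R,S}

IESDS → P1:{B,C,E} P2:{P,R,S}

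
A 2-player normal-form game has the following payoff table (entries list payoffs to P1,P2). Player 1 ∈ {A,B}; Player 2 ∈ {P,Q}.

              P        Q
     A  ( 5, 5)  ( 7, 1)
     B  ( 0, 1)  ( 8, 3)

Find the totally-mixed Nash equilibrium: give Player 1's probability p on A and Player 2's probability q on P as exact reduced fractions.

P1 indiff ⇒ q·5+(1-q)·7 = q·0+(1-q)·8 ⇒ q(5) = (1-q)(1) ⇒ q = 1/6
P2 indiff ⇒ p·5+(1-p)·1 = p·1+(1-p)·3 ⇒ p(4) = (1-p)(2) ⇒ p = 1/3

P1 mixes 1/3 on A; P2 mixes 1/6 on P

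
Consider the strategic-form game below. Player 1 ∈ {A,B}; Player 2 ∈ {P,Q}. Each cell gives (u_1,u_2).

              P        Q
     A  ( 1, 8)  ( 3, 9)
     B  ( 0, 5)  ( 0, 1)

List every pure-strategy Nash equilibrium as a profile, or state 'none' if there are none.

(A,P): not NE [P2→Q gives 9>8]
(A,Q): NE
(B,P): not NE [P1→A gives 1>0]
(B,Q): not NE [P1→A gives 3>0; P2→P gives 5>1]

PSNE = {(A,Q)}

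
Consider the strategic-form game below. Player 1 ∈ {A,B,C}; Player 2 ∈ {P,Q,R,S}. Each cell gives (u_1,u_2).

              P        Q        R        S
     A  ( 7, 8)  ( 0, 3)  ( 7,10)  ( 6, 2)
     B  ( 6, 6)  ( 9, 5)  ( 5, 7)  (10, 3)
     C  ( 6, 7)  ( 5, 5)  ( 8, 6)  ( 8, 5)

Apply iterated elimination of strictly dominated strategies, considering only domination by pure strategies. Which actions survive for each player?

P2 drop Q (P beats it: A:8>3 B:6>5 C:7>5)
P2 drop S (P beats it: A:8>2 B:6>3 C:7>5)
P1 drop B (A beats it: P:7>6 R:7>5)
P1→{A,C} P2→{P,R}

Survivors P1:{A,C} P2:{P,R}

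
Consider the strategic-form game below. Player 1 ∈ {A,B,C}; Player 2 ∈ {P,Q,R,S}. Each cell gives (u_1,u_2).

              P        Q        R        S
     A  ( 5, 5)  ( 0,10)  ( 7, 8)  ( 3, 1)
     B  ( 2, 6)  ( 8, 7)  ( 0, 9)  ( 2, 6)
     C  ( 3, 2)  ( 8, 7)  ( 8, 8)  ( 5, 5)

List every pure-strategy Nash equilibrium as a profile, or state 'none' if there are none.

(A,P): not NE [P2→Q gives 10>5]
(A,Q): not NE [P1→C gives 8>0]
(A,R): not NE [P1→C gives 8>7; P2→Q gives 10>8]
(A,S): not NE [P1→C gives 5>3; P2→Q gives 10>1]
(B,P): not NE [P1→A gives 5>2; P2→R gives 9>6]
(B,Q): not NE [P2→R gives 9>7]
(B,R): not NE [P1→C gives 8>0]
(B,S): not NE [P1→C gives 5>2; P2→R gives 9>6]
(C,P): not NE [P1→A gives 5>3; P2→R gives 8>2]
(C,Q): not NE [P2→R gives 8>7]
(C,R): NE
(C,S): not NE [P2→R gives 8>5]

PSNE = {(C,R)}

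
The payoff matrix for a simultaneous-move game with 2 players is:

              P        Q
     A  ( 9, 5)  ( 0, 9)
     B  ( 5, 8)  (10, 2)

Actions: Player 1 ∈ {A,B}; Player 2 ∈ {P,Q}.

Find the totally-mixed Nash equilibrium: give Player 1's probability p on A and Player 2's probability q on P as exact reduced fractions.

P1 mixes 3/5 on A; P2 mixes 5/7 on P

P1 indiff ⇒ q·9+(1-q)·0 = q·5+(1-q)·10 ⇒ q(4) = (1-q)(10) ⇒ q = 5/7
P2 indiff ⇒ p·5+(1-p)·8 = p·9+(1-p)·2 ⇒ p(-4) = (1-p)(-6) ⇒ p = 3/5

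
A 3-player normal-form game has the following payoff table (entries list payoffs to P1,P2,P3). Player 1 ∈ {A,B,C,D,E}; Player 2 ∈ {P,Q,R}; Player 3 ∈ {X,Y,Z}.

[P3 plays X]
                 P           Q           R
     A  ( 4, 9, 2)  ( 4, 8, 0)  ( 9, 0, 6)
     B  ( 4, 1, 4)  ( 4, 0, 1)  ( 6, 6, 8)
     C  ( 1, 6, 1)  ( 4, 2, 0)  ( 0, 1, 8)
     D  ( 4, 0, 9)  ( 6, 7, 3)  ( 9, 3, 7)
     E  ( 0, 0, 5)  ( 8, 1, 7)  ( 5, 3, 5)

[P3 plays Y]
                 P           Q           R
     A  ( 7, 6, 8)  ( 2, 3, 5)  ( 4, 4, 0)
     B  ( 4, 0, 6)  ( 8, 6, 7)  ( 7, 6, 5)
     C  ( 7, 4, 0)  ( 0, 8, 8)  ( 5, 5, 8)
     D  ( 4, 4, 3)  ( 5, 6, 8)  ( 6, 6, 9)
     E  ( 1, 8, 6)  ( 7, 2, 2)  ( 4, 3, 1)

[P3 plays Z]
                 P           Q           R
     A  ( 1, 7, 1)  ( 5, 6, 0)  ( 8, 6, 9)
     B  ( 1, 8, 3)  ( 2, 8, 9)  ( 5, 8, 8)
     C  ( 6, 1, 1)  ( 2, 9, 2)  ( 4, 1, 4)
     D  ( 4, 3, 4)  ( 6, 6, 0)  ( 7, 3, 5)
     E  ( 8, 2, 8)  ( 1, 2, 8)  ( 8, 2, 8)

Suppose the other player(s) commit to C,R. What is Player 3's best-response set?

argmax u_3 = {X,Y}

u_3(X vs C,R) = 8
u_3(Y vs C,R) = 8
u_3(Z vs C,R) = 4
max payoff 8 at {X,Y}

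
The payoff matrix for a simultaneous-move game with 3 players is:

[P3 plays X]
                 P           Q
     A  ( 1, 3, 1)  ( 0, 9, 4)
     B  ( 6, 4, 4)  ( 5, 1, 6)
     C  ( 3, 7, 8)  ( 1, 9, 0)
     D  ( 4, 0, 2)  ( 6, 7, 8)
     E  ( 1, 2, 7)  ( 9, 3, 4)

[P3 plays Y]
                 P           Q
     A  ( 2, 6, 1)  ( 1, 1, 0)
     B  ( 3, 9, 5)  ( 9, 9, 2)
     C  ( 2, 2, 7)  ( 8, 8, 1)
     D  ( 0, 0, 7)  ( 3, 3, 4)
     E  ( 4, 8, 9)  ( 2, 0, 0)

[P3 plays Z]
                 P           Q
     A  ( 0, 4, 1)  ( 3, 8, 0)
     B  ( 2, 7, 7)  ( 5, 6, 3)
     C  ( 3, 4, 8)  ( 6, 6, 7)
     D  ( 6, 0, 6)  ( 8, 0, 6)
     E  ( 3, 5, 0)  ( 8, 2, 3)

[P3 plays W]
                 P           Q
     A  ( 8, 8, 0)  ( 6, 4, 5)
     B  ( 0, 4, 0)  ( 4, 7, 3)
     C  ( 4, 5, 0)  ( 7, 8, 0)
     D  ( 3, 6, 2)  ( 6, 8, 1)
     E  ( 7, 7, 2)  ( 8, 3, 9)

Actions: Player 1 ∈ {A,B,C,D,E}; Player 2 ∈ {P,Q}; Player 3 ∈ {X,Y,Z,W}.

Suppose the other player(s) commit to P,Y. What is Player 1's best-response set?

u_1(A vs P,Y) = 2
u_1(B vs P,Y) = 3
u_1(C vs P,Y) = 2
u_1(D vs P,Y) = 0
u_1(E vs P,Y) = 4
max payoff 4 at {E}

BR_1 = {E}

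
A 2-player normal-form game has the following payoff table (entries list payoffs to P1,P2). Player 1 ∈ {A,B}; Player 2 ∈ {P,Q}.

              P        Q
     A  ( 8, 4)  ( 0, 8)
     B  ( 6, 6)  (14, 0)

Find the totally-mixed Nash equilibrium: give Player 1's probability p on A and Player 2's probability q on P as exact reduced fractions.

P1 indiff ⇒ q·8+(1-q)·0 = q·6+(1-q)·14 ⇒ q(2) = (1-q)(14) ⇒ q = 7/8
P2 indiff ⇒ p·4+(1-p)·6 = p·8+(1-p)·0 ⇒ p(-4) = (1-p)(-6) ⇒ p = 3/5

P1 mixes 3/5 on A; P2 mixes 7/8 on P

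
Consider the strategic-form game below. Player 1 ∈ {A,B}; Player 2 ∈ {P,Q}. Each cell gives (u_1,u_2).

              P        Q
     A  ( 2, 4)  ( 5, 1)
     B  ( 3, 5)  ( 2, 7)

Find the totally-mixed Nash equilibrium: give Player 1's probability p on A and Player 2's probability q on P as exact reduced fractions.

p=2/5, q=3/4

P1 indiff ⇒ q·2+(1-q)·5 = q·3+(1-q)·2 ⇒ q(-1) = (1-q)(-3) ⇒ q = 3/4
P2 indiff ⇒ p·4+(1-p)·5 = p·1+(1-p)·7 ⇒ p(3) = (1-p)(2) ⇒ p = 2/5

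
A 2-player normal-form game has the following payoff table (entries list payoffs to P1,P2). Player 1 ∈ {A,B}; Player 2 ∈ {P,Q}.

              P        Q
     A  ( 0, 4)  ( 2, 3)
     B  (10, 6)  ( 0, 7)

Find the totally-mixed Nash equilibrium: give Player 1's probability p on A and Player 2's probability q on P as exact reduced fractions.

P1 indiff ⇒ q·0+(1-q)·2 = q·10+(1-q)·0 ⇒ q(-10) = (1-q)(-2) ⇒ q = 1/6
P2 indiff ⇒ p·4+(1-p)·6 = p·3+(1-p)·7 ⇒ p(1) = (1-p)(1) ⇒ p = 1/2

p=1/2, q=1/6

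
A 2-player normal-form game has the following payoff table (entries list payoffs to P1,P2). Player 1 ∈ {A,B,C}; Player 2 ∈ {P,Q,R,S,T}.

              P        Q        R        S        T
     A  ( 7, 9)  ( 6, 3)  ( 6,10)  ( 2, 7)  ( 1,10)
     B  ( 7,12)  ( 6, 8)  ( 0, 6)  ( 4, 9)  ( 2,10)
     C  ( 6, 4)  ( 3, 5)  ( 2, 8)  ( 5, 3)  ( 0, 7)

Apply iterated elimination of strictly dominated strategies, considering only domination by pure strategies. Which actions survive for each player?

P2 drop Q (T beats it: A:10>3 B:10>8 C:7>5)
P2 drop S (P beats it: A:9>7 B:12>9 C:4>3)
P1 drop C (A beats it: P:7>6 R:6>2 T:1>0)
P1→{A,B} P2→{P,R,T}

Remaining: P1:{A,B} P2:{P,R,T}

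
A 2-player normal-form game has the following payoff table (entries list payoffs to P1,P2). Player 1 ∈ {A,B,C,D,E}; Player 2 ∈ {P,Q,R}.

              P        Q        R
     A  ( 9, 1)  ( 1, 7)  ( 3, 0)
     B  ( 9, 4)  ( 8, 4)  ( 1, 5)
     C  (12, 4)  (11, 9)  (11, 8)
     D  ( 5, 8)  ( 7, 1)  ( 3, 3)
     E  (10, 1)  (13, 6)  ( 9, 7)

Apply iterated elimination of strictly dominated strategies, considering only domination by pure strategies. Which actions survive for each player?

P1 drop A (C beats it: P:12>9 Q:11>1 R:11>3)
P1 drop B (C beats it: P:12>9 Q:11>8 R:11>1)
P1 drop D (C beats it: P:12>5 Q:11>7 R:11>3)
P2 drop P (Q beats it: C:9>4 E:6>1)
P1→{C,E} P2→{Q,R}

Remaining: P1:{C,E} P2:{Q,R}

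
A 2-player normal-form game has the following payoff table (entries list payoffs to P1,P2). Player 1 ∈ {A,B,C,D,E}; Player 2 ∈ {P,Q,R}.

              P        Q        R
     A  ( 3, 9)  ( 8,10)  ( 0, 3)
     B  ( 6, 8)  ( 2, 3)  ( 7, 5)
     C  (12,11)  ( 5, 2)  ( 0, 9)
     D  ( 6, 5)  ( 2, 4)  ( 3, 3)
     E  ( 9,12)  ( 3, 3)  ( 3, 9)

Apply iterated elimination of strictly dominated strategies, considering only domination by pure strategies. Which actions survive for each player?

IESDS → P1:{A,C} P2:{P,Q}

P2 drop R (P beats it: A:9>3 B:8>5 C:11>9 D:5>3 E:12>9)
P1 drop B (C beats it: P:12>6 Q:5>2)
P1 drop D (C beats it: P:12>6 Q:5>2)
P1 drop E (C beats it: P:12>9 Q:5>3)
P1→{A,C} P2→{P,Q}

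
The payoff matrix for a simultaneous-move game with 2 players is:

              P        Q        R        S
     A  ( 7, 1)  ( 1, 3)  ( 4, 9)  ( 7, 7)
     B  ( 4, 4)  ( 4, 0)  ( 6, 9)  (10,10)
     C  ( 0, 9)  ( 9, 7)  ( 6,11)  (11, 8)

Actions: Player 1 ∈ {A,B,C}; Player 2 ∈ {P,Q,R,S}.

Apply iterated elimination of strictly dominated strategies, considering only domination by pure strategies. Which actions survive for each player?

P2 drop P (R beats it: A:9>1 B:9>4 C:11>9)
P1 drop A (B beats it: Q:4>1 R:6>4 S:10>7)
P2 drop Q (R beats it: B:9>0 C:11>7)
P1→{B,C} P2→{R,S}

Survivors P1:{B,C} P2:{R,S}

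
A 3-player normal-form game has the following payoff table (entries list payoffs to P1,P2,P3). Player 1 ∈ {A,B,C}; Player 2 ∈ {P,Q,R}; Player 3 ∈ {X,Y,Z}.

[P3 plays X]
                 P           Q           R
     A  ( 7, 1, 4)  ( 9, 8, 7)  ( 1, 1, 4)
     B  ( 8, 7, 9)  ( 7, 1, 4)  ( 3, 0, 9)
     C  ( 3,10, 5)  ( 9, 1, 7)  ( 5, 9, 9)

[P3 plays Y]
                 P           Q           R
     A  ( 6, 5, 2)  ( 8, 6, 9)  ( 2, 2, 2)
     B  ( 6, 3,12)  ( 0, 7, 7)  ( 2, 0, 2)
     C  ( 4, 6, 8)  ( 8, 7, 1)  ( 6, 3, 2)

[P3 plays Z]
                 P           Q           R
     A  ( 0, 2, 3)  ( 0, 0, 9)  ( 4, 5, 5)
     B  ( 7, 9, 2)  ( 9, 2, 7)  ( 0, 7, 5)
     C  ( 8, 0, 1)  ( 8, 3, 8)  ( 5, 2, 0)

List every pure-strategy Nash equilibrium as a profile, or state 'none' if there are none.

(A,P,X): not NE [P1→B gives 8>7; P2→Q gives 8>1]
(A,P,Y): not NE [P2→Q gives 6>5; P3→X gives 4>2]
(A,P,Z): not NE [P1→C gives 8>0; P2→R gives 5>2; P3→X gives 4>3]
(A,Q,X): not NE [P3→Z gives 9>7]
(A,Q,Y): NE
(A,Q,Z): not NE [P1→B gives 9>0; P2→R gives 5>0]
(A,R,X): not NE [P1→C gives 5>1; P2→Q gives 8>1; P3→Z gives 5>4]
(A,R,Y): not NE [P1→C gives 6>2; P2→Q gives 6>2; P3→Z gives 5>2]
(A,R,Z): not NE [P1→C gives 5>4]
(B,P,X): not NE [P3→Y gives 12>9]
(B,P,Y): not NE [P2→Q gives 7>3]
(B,P,Z): not NE [P1→C gives 8>7; P3→Y gives 12>2]
(B,Q,X): not NE [P1→C gives 9>7; P2→P gives 7>1; P3→Z gives 7>4]
(B,Q,Y): not NE [P1→C gives 8>0]
(B,Q,Z): not NE [P2→P gives 9>2]
(B,R,X): not NE [P1→C gives 5>3; P2→P gives 7>0]
(B,R,Y): not NE [P1→C gives 6>2; P2→Q gives 7>0; P3→X gives 9>2]
(B,R,Z): not NE [P1→C gives 5>0; P2→P gives 9>7; P3→X gives 9>5]
(C,P,X): not NE [P1→B gives 8>3; P3→Y gives 8>5]
(C,P,Y): not NE [P1→B gives 6>4; P2→Q gives 7>6]
(C,P,Z): not NE [P2→Q gives 3>0; P3→Y gives 8>1]
(C,Q,X): not NE [P2→P gives 10>1; P3→Z gives 8>7]
(C,Q,Y): not NE [P3→Z gives 8>1]
(C,Q,Z): not NE [P1→B gives 9>8]
(C,R,X): not NE [P2→P gives 10>9]
(C,R,Y): not NE [P2→Q gives 7>3; P3→X gives 9>2]
(C,R,Z): not NE [P2→Q gives 3>2; P3→X gives 9>0]

PSNE = {(A,Q,Y)}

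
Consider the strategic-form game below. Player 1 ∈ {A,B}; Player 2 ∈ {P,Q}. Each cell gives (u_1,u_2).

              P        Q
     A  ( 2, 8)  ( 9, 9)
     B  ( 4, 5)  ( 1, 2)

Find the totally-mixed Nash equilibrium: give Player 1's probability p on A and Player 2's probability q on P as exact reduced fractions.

(p,q) = (3/4, 4/5)

P1 indiff ⇒ q·2+(1-q)·9 = q·4+(1-q)·1 ⇒ q(-2) = (1-q)(-8) ⇒ q = 4/5
P2 indiff ⇒ p·8+(1-p)·5 = p·9+(1-p)·2 ⇒ p(-1) = (1-p)(-3) ⇒ p = 3/4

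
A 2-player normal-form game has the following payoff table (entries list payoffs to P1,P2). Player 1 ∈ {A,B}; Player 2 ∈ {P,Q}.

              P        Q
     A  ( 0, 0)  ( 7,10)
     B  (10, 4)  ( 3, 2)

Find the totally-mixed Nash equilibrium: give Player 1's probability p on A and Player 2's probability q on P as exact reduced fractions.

(p,q) = (1/6, 2/7)

P1 indiff ⇒ q·0+(1-q)·7 = q·10+(1-q)·3 ⇒ q(-10) = (1-q)(-4) ⇒ q = 2/7
P2 indiff ⇒ p·0+(1-p)·4 = p·10+(1-p)·2 ⇒ p(-10) = (1-p)(-2) ⇒ p = 1/6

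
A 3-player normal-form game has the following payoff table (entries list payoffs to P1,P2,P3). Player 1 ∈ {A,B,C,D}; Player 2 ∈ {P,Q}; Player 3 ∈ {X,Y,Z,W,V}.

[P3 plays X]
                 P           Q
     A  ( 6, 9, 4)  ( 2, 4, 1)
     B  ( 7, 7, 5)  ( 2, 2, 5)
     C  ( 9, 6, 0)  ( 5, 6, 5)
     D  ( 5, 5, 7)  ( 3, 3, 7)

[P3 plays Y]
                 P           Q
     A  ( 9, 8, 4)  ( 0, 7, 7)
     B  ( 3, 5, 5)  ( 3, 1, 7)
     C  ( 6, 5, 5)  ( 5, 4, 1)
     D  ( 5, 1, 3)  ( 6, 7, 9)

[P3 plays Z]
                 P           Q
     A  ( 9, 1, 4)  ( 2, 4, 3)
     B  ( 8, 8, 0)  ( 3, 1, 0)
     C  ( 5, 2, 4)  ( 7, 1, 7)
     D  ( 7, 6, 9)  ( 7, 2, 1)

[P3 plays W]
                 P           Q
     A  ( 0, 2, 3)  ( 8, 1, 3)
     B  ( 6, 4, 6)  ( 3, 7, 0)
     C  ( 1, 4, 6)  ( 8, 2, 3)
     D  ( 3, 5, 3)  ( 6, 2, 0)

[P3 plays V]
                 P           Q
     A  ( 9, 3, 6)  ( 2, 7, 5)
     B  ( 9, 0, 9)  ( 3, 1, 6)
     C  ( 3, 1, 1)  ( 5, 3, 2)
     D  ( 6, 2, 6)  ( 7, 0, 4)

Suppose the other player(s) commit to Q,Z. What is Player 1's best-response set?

u_1(A vs Q,Z) = 2
u_1(B vs Q,Z) = 3
u_1(C vs Q,Z) = 7
u_1(D vs Q,Z) = 7
max payoff 7 at {C,D}

argmax u_1 = {C,D}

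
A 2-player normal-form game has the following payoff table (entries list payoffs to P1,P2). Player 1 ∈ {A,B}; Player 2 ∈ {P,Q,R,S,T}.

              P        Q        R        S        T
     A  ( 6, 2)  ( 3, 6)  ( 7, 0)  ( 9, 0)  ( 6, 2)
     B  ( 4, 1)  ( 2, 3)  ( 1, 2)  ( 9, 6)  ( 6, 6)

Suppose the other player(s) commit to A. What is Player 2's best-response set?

P2 best: {Q}

u_2(P vs A) = 2
u_2(Q vs A) = 6
u_2(R vs A) = 0
u_2(S vs A) = 0
u_2(T vs A) = 2
max payoff 6 at {Q}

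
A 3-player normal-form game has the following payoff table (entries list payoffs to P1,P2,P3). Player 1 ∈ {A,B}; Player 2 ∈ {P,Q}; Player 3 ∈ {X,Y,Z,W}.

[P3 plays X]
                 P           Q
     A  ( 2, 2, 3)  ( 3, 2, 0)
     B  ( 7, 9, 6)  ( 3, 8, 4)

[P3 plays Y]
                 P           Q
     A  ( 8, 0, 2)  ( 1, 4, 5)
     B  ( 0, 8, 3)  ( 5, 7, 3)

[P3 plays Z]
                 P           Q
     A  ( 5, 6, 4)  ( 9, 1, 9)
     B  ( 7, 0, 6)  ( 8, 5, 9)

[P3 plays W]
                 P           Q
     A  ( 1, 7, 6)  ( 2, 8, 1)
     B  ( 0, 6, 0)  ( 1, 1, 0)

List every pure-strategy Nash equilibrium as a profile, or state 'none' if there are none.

PSNE = {(B,P,X)}

(A,P,X): not NE [P1→B gives 7>2; P3→W gives 6>3]
(A,P,Y): not NE [P2→Q gives 4>0; P3→W gives 6>2]
(A,P,Z): not NE [P1→B gives 7>5; P3→W gives 6>4]
(A,P,W): not NE [P2→Q gives 8>7]
(A,Q,X): not NE [P3→Z gives 9>0]
(A,Q,Y): not NE [P1→B gives 5>1; P3→Z gives 9>5]
(A,Q,Z): not NE [P2→P gives 6>1]
(A,Q,W): not NE [P3→Z gives 9>1]
(B,P,X): NE
(B,P,Y): not NE [P1→A gives 8>0; P3→Z gives 6>3]
(B,P,Z): not NE [P2→Q gives 5>0]
(B,P,W): not NE [P1→A gives 1>0; P3→Z gives 6>0]
(B,Q,X): not NE [P2→P gives 9>8; P3→Z gives 9>4]
(B,Q,Y): not NE [P2→P gives 8>7; P3→Z gives 9>3]
(B,Q,Z): not NE [P1→A gives 9>8]
(B,Q,W): not NE [P1→A gives 2>1; P2→P gives 6>1; P3→Z gives 9>0]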